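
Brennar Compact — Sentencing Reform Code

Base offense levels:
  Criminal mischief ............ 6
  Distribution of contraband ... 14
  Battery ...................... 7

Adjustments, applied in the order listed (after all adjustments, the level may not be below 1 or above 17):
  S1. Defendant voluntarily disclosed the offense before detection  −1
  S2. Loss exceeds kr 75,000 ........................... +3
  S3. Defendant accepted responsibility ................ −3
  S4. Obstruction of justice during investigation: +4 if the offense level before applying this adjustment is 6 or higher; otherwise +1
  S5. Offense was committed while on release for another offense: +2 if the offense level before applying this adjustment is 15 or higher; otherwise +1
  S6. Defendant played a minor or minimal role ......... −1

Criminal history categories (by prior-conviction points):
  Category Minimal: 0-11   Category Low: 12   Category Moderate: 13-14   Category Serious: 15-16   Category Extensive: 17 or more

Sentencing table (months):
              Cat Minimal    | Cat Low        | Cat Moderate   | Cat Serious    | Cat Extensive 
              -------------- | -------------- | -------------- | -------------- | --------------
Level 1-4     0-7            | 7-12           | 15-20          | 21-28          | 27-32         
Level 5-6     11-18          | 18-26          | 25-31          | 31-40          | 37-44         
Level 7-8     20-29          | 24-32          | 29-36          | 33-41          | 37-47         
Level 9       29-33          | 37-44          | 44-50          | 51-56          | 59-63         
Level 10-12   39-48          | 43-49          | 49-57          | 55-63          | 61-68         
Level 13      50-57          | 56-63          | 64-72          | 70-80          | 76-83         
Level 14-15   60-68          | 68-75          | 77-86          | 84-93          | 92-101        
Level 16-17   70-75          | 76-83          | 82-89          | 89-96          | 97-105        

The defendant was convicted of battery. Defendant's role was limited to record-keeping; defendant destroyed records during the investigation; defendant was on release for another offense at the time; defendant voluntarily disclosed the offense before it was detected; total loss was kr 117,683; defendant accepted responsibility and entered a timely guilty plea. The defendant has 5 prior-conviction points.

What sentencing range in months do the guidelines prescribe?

39-48 months

Base offense level for battery: 7.
S1 applies: 7 − 1 = 6.
S2 applies: 6 + 3 = 9.
S3 applies: 9 − 3 = 6.
S4 applies (level before this adjustment is 6 ≥ 6, so +4): 6 + 4 = 10.
S5 applies (level before this adjustment is 10 < 15, so +1): 10 + 1 = 11.
S6 applies: 11 − 1 = 10.
Final offense level: 10.
Criminal history: 5 prior points → Category Minimal (0-11).
Level 10 falls in the 10-12 band.
Grid: Level 10-12 × Category Minimal = 39-48 months.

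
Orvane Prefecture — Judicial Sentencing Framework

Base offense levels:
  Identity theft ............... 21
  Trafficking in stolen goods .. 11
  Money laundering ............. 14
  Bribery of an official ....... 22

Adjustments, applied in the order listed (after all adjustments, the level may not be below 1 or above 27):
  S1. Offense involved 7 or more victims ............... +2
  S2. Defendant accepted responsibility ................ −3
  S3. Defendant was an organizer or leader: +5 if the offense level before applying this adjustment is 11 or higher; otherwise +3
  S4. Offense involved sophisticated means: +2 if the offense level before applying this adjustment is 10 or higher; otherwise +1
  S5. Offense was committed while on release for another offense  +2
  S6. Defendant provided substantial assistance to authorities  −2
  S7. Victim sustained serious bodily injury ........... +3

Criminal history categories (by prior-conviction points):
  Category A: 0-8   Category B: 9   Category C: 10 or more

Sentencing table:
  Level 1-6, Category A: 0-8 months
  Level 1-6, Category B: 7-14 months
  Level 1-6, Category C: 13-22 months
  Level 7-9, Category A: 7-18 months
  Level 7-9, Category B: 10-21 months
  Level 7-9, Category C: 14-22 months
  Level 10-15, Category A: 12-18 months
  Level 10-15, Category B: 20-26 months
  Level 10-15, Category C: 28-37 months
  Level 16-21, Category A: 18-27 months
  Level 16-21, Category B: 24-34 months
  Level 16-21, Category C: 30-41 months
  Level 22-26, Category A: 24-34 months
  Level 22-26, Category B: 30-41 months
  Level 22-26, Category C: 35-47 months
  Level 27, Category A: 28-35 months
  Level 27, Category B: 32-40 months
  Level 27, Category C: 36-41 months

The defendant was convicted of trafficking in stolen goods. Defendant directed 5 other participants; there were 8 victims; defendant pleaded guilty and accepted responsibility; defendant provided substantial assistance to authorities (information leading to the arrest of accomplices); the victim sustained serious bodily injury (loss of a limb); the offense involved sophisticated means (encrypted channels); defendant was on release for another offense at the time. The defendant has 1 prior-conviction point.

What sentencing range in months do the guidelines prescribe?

Base offense level for trafficking in stolen goods: 11.
S1 applies: 11 + 2 = 13.
S2 applies: 13 − 3 = 10.
S3 applies (level before this adjustment is 10 < 11, so +3): 10 + 3 = 13.
S4 applies (level before this adjustment is 13 ≥ 10, so +2): 13 + 2 = 15.
S5 applies: 15 + 2 = 17.
S6 applies: 17 − 2 = 15.
S7 applies: 15 + 3 = 18.
Final offense level: 18.
Criminal history: 1 prior point → Category A (0-8).
Level 18 falls in the 16-21 band.
Grid: Level 16-21 × Category A = 18-27 months.

18-27 months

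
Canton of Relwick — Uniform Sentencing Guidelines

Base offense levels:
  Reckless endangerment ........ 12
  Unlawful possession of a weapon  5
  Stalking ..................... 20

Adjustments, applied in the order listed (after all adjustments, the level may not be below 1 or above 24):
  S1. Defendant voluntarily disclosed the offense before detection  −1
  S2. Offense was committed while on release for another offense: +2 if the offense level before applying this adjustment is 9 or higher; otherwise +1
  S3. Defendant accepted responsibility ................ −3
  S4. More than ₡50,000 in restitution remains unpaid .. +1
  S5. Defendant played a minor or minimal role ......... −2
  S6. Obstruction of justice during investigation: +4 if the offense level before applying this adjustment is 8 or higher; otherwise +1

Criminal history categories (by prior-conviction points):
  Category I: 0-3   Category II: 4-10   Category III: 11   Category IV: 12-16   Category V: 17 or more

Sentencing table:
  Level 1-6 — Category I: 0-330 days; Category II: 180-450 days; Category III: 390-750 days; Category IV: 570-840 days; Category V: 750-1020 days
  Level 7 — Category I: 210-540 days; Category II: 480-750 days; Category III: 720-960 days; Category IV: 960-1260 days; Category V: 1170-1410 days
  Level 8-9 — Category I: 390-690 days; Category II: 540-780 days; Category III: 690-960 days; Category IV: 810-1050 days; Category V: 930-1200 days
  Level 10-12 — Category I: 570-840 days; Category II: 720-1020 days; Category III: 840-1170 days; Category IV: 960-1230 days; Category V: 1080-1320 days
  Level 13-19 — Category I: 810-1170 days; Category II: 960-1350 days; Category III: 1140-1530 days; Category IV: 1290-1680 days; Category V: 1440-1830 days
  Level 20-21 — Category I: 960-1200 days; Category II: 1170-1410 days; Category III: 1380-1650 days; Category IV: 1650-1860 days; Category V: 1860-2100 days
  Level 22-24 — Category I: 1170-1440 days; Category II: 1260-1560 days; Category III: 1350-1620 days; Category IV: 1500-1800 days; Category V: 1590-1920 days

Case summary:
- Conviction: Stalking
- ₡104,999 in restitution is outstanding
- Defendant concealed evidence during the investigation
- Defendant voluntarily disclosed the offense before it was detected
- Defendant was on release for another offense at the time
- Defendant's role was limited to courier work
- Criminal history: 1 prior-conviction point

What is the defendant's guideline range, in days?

1170-1440 days

Base offense level for stalking: 20.
S1 applies: 20 − 1 = 19.
S2 applies (level before this adjustment is 19 ≥ 9, so +2): 19 + 2 = 21.
S4 applies: 21 + 1 = 22.
S5 applies: 22 − 2 = 20.
S6 applies (level before this adjustment is 20 ≥ 8, so +4): 20 + 4 = 24.
Final offense level: 24.
Criminal history: 1 prior point → Category I (0-3).
Level 24 falls in the 22-24 band.
Grid: Level 22-24 × Category I = 1170-1440 days.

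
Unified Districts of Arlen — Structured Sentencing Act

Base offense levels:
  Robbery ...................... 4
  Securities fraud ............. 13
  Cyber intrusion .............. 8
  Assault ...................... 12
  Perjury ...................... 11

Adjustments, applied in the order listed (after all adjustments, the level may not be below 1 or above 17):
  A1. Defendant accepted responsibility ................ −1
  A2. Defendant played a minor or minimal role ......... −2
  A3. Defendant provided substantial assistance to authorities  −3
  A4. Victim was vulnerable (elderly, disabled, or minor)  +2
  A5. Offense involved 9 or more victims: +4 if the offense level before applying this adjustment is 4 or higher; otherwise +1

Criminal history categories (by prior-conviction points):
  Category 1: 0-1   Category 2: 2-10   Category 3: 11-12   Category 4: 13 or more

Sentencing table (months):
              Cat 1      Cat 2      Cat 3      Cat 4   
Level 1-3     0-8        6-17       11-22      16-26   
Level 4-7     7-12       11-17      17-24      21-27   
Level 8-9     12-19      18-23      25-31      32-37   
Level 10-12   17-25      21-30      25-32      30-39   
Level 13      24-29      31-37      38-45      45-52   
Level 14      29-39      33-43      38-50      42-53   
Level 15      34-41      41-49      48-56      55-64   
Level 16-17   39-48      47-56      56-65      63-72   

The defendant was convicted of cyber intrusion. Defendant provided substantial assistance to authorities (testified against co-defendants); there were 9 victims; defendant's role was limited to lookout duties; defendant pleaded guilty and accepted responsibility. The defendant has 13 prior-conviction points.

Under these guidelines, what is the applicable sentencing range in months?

Base offense level for cyber intrusion: 8.
A1 applies: 8 − 1 = 7.
A2 applies: 7 − 2 = 5.
A3 applies: 5 − 3 = 2.
A4 does not apply.
A5 applies (level before this adjustment is 2 < 4, so +1): 2 + 1 = 3.
Final offense level: 3.
Criminal history: 13 prior points → Category 4 (13+).
Level 3 falls in the 1-3 band.
Grid: Level 1-3 × Category 4 = 16-26 months.

16-26 months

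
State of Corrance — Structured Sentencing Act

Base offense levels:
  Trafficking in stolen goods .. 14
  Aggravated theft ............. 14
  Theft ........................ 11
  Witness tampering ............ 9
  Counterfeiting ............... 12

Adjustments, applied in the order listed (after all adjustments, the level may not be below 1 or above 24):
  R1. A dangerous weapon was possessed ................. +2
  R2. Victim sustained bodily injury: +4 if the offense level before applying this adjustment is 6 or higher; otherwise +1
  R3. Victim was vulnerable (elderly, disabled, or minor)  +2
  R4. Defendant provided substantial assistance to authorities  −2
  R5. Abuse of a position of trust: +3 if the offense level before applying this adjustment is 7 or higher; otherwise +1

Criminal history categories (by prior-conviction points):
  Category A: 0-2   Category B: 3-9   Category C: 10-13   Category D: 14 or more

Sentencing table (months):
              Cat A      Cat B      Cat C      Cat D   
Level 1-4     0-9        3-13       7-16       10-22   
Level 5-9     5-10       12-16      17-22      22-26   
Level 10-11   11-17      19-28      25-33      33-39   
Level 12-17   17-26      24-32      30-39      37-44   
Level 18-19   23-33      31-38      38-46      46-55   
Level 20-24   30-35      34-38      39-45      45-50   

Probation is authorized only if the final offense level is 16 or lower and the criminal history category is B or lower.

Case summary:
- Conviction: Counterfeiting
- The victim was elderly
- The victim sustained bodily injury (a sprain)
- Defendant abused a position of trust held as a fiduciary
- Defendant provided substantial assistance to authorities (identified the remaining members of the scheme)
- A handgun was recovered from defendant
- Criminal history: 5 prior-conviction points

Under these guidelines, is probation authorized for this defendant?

No

Base offense level for counterfeiting: 12.
R1 applies: 12 + 2 = 14.
R2 applies (level before this adjustment is 14 ≥ 6, so +4): 14 + 4 = 18.
R3 applies: 18 + 2 = 20.
R4 applies: 20 − 2 = 18.
R5 applies (level before this adjustment is 18 ≥ 7, so +3): 18 + 3 = 21.
Final offense level: 21.
Criminal history: 5 prior points → Category B (3-9).
Level 21 falls in the 20-24 band.
Grid: Level 20-24 × Category B = 34-38 months.
Probation check: level 21 > 16 and category B ≤ B → not eligible.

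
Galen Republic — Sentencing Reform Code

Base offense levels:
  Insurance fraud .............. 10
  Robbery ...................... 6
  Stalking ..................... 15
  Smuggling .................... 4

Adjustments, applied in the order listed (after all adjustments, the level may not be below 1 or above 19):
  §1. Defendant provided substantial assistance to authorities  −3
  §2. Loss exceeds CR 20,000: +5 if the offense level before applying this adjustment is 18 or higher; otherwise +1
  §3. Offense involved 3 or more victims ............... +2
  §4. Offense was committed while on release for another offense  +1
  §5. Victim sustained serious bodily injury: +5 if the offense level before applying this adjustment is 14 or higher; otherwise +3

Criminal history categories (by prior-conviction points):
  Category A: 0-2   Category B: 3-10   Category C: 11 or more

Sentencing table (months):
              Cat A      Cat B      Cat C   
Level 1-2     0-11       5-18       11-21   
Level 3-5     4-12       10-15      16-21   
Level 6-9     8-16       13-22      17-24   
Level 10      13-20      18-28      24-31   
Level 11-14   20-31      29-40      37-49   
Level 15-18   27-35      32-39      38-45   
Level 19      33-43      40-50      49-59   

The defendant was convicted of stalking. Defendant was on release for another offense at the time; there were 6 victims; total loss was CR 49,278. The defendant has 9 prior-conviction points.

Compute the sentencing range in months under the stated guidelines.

40-50 months

Base offense level for stalking: 15.
§1 does not apply.
§2 applies (level before this adjustment is 15 < 18, so +1): 15 + 1 = 16.
§3 applies: 16 + 2 = 18.
§4 applies: 18 + 1 = 19.
Final offense level: 19.
Criminal history: 9 prior points → Category B (3-10).
Level 19 falls in the 19 band.
Grid: Level 19 × Category B = 40-50 months.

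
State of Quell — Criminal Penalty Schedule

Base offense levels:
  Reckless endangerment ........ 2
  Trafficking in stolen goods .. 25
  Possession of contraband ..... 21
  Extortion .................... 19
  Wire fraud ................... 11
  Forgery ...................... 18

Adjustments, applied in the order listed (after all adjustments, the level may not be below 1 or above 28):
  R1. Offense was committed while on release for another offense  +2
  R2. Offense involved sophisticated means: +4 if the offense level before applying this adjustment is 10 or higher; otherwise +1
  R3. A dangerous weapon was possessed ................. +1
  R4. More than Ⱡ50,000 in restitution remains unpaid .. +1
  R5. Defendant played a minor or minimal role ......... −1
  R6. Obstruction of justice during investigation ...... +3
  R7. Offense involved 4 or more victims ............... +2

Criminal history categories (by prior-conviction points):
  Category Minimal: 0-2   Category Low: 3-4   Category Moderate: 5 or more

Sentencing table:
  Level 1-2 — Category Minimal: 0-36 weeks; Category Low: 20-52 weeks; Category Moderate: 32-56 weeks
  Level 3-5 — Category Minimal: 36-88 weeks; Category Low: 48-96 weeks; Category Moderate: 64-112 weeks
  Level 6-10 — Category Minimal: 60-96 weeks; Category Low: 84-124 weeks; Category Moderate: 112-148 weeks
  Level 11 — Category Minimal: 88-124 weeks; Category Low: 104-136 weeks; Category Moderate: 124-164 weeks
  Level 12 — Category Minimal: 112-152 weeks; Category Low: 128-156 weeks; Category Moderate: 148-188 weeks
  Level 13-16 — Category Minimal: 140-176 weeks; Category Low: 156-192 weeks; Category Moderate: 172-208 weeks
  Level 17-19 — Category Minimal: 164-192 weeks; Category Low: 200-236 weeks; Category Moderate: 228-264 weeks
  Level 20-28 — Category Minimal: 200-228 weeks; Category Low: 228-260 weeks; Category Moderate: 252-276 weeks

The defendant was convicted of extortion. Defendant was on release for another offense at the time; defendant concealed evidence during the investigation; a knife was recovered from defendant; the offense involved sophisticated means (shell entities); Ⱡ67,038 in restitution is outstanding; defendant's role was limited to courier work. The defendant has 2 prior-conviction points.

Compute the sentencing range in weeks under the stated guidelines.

200-228 weeks

Base offense level for extortion: 19.
R1 applies: 19 + 2 = 21.
R2 applies (level before this adjustment is 21 ≥ 10, so +4): 21 + 4 = 25.
R3 applies: 25 + 1 = 26.
R4 applies: 26 + 1 = 27.
R5 applies: 27 − 1 = 26.
R6 applies: 26 + 3 = 29.
Level 29 exceeds the maximum of 28; capped at 28.
Final offense level: 28.
Criminal history: 2 prior points → Category Minimal (0-2).
Level 28 falls in the 20-28 band.
Grid: Level 20-28 × Category Minimal = 200-228 weeks.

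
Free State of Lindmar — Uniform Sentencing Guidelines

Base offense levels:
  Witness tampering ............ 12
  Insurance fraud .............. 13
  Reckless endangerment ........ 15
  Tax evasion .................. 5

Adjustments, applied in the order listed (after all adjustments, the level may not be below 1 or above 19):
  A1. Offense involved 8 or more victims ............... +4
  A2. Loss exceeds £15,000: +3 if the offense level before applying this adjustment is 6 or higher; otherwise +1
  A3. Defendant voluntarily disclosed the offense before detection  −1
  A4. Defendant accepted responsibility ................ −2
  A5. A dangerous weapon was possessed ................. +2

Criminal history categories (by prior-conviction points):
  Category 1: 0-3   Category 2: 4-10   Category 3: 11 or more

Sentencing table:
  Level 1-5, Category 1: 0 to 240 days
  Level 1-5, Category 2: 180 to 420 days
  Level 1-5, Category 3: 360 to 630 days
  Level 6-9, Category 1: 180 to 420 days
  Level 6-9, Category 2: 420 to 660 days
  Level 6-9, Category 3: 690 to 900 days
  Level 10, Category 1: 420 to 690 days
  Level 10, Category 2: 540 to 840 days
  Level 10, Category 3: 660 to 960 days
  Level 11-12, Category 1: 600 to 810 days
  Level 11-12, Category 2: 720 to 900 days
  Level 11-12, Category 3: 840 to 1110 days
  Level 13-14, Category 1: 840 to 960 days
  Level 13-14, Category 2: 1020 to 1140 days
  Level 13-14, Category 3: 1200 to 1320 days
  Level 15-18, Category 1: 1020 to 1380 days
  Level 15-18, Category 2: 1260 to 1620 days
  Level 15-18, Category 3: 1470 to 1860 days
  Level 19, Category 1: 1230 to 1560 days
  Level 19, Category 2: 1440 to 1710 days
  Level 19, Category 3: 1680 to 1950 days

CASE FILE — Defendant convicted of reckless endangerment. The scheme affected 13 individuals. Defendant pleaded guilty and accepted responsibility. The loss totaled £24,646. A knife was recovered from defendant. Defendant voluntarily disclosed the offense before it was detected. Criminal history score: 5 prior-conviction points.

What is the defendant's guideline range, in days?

1440-1710 days

Base offense level for reckless endangerment: 15.
A1 applies: 15 + 4 = 19.
A2 applies (level before this adjustment is 19 ≥ 6, so +3): 19 + 3 = 22.
A3 applies: 22 − 1 = 21.
A4 applies: 21 − 2 = 19.
A5 applies: 19 + 2 = 21.
Level 21 exceeds the maximum of 19; capped at 19.
Final offense level: 19.
Criminal history: 5 prior points → Category 2 (4-10).
Level 19 falls in the 19 band.
Grid: Level 19 × Category 2 = 1440-1710 days.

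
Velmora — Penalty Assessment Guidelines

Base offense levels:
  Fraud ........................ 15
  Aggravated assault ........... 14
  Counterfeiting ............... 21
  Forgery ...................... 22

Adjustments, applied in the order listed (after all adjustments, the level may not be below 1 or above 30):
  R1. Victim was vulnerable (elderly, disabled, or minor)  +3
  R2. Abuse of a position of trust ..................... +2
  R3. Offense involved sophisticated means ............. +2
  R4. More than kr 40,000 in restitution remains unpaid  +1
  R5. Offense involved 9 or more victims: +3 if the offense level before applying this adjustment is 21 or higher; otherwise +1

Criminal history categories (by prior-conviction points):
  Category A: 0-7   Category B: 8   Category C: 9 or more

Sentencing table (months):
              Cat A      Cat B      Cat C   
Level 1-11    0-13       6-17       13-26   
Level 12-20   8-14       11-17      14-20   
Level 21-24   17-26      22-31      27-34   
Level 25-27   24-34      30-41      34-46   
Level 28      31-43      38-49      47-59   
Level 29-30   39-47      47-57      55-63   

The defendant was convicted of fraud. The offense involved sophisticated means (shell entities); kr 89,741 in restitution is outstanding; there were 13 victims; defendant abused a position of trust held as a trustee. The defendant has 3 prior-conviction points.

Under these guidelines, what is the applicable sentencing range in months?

Base offense level for fraud: 15.
R1 does not apply.
R2 applies: 15 + 2 = 17.
R3 applies: 17 + 2 = 19.
R4 applies: 19 + 1 = 20.
R5 applies (level before this adjustment is 20 < 21, so +1): 20 + 1 = 21.
Final offense level: 21.
Criminal history: 3 prior points → Category A (0-7).
Level 21 falls in the 21-24 band.
Grid: Level 21-24 × Category A = 17-26 months.

17-26 months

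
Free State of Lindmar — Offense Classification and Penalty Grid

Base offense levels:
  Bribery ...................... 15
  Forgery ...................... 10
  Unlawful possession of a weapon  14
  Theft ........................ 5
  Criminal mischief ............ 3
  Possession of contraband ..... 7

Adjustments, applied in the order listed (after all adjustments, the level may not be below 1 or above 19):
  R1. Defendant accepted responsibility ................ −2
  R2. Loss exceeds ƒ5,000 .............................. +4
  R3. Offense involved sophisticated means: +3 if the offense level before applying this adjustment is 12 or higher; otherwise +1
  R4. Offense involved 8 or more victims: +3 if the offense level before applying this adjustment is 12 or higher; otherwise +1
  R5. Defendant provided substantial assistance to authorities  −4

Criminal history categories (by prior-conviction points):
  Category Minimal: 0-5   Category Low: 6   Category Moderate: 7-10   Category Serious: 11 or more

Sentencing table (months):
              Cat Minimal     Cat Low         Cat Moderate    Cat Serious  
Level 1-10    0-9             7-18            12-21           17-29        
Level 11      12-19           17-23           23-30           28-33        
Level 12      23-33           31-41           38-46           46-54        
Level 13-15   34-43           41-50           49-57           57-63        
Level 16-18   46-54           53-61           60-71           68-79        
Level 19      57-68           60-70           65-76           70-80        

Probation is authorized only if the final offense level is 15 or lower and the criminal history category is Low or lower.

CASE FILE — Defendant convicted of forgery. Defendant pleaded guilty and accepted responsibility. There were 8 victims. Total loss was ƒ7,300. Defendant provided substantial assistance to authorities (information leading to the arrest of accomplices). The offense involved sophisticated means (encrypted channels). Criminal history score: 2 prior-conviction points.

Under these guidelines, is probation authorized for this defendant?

Base offense level for forgery: 10.
R1 applies: 10 − 2 = 8.
R2 applies: 8 + 4 = 12.
R3 applies (level before this adjustment is 12 ≥ 12, so +3): 12 + 3 = 15.
R4 applies (level before this adjustment is 15 ≥ 12, so +3): 15 + 3 = 18.
R5 applies: 18 − 4 = 14.
Final offense level: 14.
Criminal history: 2 prior points → Category Minimal (0-5).
Level 14 falls in the 13-15 band.
Grid: Level 13-15 × Category Minimal = 34-43 months.
Probation check: level 14 ≤ 15 and category Minimal ≤ Low → eligible.

Yes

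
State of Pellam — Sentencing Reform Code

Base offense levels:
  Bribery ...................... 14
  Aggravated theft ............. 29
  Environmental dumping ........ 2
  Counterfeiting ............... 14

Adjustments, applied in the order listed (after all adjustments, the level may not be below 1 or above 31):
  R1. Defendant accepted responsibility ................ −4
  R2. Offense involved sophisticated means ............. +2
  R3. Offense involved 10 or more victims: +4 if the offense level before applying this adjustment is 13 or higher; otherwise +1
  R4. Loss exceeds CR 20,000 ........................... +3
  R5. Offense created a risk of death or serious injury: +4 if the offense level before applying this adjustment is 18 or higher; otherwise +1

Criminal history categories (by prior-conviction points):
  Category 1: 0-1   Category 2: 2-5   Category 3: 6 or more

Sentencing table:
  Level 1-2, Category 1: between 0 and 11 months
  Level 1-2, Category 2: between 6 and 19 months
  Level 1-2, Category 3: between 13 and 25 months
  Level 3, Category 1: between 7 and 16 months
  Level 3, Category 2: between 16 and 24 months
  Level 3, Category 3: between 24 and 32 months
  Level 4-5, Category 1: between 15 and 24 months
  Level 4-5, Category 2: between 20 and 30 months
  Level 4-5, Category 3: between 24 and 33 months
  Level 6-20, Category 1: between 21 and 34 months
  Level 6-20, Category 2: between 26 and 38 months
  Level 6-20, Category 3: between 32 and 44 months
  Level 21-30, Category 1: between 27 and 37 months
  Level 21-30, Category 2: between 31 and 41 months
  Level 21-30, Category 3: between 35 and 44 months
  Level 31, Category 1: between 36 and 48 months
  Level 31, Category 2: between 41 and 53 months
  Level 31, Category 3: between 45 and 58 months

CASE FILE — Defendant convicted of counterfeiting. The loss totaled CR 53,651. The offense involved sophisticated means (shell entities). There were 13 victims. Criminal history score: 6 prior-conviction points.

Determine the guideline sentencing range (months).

35-44 months

Base offense level for counterfeiting: 14.
R1 does not apply.
R2 applies: 14 + 2 = 16.
R3 applies (level before this adjustment is 16 ≥ 13, so +4): 16 + 4 = 20.
R4 applies: 20 + 3 = 23.
R5 does not apply.
Final offense level: 23.
Criminal history: 6 prior points → Category 3 (6+).
Level 23 falls in the 21-30 band.
Grid: Level 21-30 × Category 3 = 35-44 months.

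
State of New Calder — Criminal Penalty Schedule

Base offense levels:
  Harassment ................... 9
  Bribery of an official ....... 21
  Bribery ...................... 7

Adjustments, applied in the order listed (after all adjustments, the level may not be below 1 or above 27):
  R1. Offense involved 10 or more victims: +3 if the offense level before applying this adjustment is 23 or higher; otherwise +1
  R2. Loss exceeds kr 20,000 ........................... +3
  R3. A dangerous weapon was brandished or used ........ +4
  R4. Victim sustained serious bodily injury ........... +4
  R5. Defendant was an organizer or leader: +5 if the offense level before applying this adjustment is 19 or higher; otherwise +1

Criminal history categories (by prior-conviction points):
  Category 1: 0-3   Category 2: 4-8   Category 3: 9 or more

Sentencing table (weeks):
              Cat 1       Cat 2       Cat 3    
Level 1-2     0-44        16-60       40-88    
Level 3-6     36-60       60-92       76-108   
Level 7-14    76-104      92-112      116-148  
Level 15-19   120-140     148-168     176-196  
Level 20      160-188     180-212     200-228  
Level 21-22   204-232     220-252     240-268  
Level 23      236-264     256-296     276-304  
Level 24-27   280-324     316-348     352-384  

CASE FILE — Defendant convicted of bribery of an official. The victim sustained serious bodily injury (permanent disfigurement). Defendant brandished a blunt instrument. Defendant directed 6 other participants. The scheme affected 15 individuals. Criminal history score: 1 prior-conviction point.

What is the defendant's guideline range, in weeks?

Base offense level for bribery of an official: 21.
R1 applies (level before this adjustment is 21 < 23, so +1): 21 + 1 = 22.
R3 applies: 22 + 4 = 26.
R4 applies: 26 + 4 = 30.
R5 applies (level before this adjustment is 30 ≥ 19, so +5): 30 + 5 = 35.
Level 35 exceeds the maximum of 27; capped at 27.
Final offense level: 27.
Criminal history: 1 prior point → Category 1 (0-3).
Level 27 falls in the 24-27 band.
Grid: Level 24-27 × Category 1 = 280-324 weeks.

280-324 weeks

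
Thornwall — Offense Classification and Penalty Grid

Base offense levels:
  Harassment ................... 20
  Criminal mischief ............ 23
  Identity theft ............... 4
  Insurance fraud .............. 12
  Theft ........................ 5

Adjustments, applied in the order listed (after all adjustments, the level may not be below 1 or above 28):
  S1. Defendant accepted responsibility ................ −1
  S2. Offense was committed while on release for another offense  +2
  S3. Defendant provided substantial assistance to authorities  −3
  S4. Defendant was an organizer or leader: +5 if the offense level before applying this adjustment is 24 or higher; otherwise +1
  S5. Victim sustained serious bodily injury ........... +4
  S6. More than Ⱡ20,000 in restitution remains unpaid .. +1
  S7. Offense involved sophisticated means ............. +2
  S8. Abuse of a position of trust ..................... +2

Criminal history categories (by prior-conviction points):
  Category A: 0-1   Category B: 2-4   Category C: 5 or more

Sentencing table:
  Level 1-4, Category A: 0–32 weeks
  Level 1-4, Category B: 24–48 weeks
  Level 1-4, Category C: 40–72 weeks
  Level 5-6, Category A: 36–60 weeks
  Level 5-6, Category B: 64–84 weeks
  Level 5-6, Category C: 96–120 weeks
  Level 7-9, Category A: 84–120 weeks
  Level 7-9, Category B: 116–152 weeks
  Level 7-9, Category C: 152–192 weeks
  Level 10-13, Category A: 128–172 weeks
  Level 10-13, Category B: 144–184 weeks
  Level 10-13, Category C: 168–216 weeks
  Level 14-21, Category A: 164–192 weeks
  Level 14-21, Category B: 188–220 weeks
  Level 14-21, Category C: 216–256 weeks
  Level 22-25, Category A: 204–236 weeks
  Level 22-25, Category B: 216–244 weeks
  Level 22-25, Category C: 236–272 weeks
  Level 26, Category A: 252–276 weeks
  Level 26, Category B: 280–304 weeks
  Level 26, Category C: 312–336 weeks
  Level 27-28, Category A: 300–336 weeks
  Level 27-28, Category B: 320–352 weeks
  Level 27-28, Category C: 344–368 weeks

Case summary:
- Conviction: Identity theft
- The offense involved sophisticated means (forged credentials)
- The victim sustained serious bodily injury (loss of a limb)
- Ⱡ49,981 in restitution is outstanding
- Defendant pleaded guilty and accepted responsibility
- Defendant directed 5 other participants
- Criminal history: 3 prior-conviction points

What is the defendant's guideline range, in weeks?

Base offense level for identity theft: 4.
S1 applies: 4 − 1 = 3.
S2 does not apply.
S4 applies (level before this adjustment is 3 < 24, so +1): 3 + 1 = 4.
S5 applies: 4 + 4 = 8.
S6 applies: 8 + 1 = 9.
S7 applies: 9 + 2 = 11.
Final offense level: 11.
Criminal history: 3 prior points → Category B (2-4).
Level 11 falls in the 10-13 band.
Grid: Level 10-13 × Category B = 144-184 weeks.

144-184 weeks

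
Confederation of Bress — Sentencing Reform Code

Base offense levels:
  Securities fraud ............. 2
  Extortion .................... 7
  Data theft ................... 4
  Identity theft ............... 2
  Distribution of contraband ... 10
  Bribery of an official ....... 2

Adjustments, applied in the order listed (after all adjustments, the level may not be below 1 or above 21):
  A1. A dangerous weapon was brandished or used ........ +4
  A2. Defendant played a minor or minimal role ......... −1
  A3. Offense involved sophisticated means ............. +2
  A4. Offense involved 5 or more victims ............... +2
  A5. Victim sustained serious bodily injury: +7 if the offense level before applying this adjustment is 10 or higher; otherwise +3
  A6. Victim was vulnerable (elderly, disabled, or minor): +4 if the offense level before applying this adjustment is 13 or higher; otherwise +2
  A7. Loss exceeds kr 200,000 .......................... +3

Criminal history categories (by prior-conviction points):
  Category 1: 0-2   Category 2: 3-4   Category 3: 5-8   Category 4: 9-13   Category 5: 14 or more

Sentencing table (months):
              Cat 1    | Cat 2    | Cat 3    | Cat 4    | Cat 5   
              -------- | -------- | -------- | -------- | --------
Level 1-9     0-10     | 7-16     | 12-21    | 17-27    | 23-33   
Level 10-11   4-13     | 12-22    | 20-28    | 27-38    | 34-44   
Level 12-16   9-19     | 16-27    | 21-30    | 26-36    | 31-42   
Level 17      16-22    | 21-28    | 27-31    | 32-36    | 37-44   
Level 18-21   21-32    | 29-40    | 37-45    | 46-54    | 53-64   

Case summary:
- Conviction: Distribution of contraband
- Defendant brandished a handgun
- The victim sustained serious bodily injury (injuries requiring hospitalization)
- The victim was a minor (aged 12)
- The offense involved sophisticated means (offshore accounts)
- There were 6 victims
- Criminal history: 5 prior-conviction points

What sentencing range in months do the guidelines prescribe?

Base offense level for distribution of contraband: 10.
A1 applies: 10 + 4 = 14.
A2 does not apply.
A3 applies: 14 + 2 = 16.
A4 applies: 16 + 2 = 18.
A5 applies (level before this adjustment is 18 ≥ 10, so +7): 18 + 7 = 25.
A6 applies (level before this adjustment is 25 ≥ 13, so +4): 25 + 4 = 29.
Level 29 exceeds the maximum of 21; capped at 21.
Final offense level: 21.
Criminal history: 5 prior points → Category 3 (5-8).
Level 21 falls in the 18-21 band.
Grid: Level 18-21 × Category 3 = 37-45 months.

37-45 months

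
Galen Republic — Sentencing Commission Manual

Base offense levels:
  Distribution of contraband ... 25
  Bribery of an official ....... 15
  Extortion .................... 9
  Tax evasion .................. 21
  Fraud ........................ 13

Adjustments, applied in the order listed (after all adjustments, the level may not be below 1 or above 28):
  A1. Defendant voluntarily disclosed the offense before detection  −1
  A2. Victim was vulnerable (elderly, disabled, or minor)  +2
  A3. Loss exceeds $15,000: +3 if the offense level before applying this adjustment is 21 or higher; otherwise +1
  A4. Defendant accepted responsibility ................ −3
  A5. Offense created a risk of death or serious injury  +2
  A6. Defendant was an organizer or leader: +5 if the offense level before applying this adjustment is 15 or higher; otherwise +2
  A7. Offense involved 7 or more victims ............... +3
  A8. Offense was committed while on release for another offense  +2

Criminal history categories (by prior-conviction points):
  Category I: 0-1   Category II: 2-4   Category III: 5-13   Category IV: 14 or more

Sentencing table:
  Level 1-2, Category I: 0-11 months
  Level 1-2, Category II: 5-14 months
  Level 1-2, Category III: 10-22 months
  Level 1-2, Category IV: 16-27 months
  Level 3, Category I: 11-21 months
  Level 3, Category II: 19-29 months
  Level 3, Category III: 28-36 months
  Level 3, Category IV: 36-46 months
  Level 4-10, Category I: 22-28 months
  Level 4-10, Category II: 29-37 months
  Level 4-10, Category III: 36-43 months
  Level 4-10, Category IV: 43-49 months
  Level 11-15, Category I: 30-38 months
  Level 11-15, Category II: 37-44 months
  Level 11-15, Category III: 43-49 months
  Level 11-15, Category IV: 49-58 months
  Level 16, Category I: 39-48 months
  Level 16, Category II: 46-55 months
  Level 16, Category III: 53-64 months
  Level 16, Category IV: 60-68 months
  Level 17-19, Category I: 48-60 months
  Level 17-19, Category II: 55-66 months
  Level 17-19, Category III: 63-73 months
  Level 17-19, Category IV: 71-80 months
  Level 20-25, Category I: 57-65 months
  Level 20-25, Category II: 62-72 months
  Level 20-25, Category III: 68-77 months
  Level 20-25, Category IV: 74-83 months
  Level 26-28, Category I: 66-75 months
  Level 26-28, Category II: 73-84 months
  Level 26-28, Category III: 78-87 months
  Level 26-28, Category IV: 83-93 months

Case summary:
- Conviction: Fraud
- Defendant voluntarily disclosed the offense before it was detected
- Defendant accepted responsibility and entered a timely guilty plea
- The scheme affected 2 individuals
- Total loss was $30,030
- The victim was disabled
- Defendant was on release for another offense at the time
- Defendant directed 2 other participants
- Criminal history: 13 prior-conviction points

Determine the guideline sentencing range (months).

Base offense level for fraud: 13.
A1 applies: 13 − 1 = 12.
A2 applies: 12 + 2 = 14.
A3 applies (level before this adjustment is 14 < 21, so +1): 14 + 1 = 15.
A4 applies: 15 − 3 = 12.
A5 does not apply.
A6 applies (level before this adjustment is 12 < 15, so +2): 12 + 2 = 14.
A8 applies: 14 + 2 = 16.
Final offense level: 16.
Criminal history: 13 prior points → Category III (5-13).
Level 16 falls in the 16 band.
Grid: Level 16 × Category III = 53-64 months.

53-64 months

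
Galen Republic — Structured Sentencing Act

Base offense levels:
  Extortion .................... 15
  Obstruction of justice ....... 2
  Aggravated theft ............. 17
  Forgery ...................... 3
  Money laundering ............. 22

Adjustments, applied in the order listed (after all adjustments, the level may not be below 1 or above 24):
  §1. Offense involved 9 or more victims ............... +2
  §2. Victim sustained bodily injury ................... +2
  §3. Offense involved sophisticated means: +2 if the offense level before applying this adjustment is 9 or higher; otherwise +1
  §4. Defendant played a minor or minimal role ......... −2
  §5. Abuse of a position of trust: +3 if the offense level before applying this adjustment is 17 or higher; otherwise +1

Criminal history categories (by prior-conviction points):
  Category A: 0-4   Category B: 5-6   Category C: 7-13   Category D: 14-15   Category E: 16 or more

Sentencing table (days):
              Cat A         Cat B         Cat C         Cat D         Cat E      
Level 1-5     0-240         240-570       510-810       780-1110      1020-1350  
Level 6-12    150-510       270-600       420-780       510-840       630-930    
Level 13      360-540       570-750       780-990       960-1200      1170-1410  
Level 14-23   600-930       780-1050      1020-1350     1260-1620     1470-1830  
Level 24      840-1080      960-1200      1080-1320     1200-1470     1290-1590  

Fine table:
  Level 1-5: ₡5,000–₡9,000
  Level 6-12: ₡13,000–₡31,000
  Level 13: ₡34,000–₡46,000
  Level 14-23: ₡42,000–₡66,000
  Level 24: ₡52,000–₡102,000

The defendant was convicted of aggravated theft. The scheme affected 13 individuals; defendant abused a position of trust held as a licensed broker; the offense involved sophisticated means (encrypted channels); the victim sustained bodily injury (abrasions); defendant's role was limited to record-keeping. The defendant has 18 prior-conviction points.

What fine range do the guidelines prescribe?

₡52,000–₡102,000

Base offense level for aggravated theft: 17.
§1 applies: 17 + 2 = 19.
§2 applies: 19 + 2 = 21.
§3 applies (level before this adjustment is 21 ≥ 9, so +2): 21 + 2 = 23.
§4 applies: 23 − 2 = 21.
§5 applies (level before this adjustment is 21 ≥ 17, so +3): 21 + 3 = 24.
Final offense level: 24.
Level 24 falls in the 24 band.
Fine table: Level 24 → ₡52,000–₡102,000.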